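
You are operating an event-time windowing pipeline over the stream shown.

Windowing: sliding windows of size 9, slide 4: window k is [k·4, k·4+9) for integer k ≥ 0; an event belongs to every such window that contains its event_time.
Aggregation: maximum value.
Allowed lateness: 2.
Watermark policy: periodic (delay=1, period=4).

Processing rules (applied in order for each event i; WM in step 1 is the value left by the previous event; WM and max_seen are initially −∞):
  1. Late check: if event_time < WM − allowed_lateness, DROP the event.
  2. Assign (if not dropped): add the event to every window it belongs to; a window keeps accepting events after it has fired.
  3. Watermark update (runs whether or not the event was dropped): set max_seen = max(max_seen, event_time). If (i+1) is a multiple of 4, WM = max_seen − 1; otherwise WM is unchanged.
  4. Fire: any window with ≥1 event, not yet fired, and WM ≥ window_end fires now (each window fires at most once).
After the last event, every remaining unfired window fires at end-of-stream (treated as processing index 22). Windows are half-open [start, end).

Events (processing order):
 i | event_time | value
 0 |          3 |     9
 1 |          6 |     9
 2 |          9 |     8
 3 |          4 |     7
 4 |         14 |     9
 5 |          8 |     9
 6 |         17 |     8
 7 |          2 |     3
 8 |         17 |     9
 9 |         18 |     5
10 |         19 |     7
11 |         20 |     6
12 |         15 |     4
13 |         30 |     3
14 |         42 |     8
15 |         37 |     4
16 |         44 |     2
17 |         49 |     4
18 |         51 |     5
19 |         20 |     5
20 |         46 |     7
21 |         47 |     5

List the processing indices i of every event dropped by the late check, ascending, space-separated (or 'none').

7 12 19 20 21

i=0 t=3 v=9: → [0,9); WM=−∞
i=1 t=6 v=9: → [4,13),[0,9); WM=−∞
i=2 t=9 v=8: → [8,17),[4,13); WM=−∞
i=3 t=4 v=7: → [4,13),[0,9); WM=8
i=4 t=14 v=9: → [12,21),[8,17); WM=8
i=5 t=8 v=9: → [8,17),[4,13),[0,9); WM=8
i=6 t=17 v=8: → [16,25),[12,21); WM=8
i=7 t=2 v=3: DROP (t<8-2); WM=16; [0,9) fires=9 [4,13) fires=9
i=8 t=17 v=9: → [16,25),[12,21); WM=16
i=9 t=18 v=5: → [16,25),[12,21); WM=16
i=10 t=19 v=7: → [16,25),[12,21); WM=16
i=11 t=20 v=6: → [20,29),[16,25),[12,21); WM=19; [8,17) fires=9
i=12 t=15 v=4: DROP (t<19-2); WM=19
i=13 t=30 v=3: → [28,37),[24,33); WM=19
i=14 t=42 v=8: → [40,49),[36,45); WM=19
i=15 t=37 v=4: → [36,45),[32,41); WM=41; [12,21) fires=9 [16,25) fires=9 [20,29) fires=6 [24,33) fires=3 [28,37) fires=3 [32,41) fires=4
i=16 t=44 v=2: → [44,53),[40,49),[36,45); WM=41
i=17 t=49 v=4: → [48,57),[44,53); WM=41
i=18 t=51 v=5: → [48,57),[44,53); WM=41
i=19 t=20 v=5: DROP (t<41-2); WM=50; [36,45) fires=8 [40,49) fires=8
i=20 t=46 v=7: DROP (t<50-2); WM=50
i=21 t=47 v=5: DROP (t<50-2); WM=50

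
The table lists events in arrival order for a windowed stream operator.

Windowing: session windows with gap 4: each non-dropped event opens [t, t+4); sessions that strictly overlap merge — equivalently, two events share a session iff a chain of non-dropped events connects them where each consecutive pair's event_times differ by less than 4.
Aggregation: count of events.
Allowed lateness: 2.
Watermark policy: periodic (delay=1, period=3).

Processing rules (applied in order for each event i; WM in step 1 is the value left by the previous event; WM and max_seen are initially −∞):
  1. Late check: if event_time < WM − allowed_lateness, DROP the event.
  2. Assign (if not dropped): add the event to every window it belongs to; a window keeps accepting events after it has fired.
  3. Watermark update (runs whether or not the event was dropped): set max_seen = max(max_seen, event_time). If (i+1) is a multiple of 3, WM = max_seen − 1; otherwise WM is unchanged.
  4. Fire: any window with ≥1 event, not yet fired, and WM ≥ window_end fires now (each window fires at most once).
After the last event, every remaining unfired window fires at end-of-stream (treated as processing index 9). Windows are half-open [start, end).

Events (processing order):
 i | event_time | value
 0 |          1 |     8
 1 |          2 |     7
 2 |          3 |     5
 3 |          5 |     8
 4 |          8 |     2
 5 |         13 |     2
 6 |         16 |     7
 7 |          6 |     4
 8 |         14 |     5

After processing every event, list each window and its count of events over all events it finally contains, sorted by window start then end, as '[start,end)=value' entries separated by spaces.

[1,12)=5 [13,20)=3

i=0 t=1 v=8: → [1,5); WM=−∞
i=1 t=2 v=7: → [1,6); WM=−∞
i=2 t=3 v=5: → [1,7); WM=2
i=3 t=5 v=8: → [1,9); WM=2
i=4 t=8 v=2: → [1,12); WM=2
i=5 t=13 v=2: → [13,17); WM=12
i=6 t=16 v=7: → [13,20); WM=12
i=7 t=6 v=4: DROP (t<12-2); WM=12
i=8 t=14 v=5: → [13,20); WM=15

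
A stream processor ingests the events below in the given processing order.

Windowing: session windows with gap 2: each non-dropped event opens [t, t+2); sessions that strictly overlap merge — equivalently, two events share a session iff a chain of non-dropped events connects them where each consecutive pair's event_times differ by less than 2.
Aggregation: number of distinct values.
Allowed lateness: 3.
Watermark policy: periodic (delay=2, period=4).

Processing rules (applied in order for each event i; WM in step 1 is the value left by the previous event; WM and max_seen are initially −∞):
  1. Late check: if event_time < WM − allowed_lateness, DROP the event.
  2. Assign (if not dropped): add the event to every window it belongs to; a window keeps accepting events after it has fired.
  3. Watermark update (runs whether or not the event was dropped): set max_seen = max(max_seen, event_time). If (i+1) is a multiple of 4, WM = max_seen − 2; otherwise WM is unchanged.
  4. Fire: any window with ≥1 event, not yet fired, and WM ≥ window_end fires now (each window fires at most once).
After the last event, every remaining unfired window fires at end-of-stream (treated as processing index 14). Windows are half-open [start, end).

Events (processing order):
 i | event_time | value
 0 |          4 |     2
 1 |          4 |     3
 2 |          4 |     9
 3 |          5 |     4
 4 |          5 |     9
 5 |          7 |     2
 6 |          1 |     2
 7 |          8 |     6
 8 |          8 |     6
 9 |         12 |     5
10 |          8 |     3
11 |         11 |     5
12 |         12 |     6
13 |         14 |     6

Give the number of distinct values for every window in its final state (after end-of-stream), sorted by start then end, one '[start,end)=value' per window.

i=0 t=4 v=2: → [4,6); WM=−∞
i=1 t=4 v=3: → [4,6); WM=−∞
i=2 t=4 v=9: → [4,6); WM=−∞
i=3 t=5 v=4: → [4,7); WM=3
i=4 t=5 v=9: → [4,7); WM=3
i=5 t=7 v=2: → [7,9); WM=3
i=6 t=1 v=2: → [1,3); WM=3
i=7 t=8 v=6: → [7,10); WM=6
i=8 t=8 v=6: → [7,10); WM=6
i=9 t=12 v=5: → [12,14); WM=6
i=10 t=8 v=3: → [7,10); WM=6
i=11 t=11 v=5: → [11,14); WM=10
i=12 t=12 v=6: → [11,14); WM=10
i=13 t=14 v=6: → [14,16); WM=10

[1,3)=1 [4,7)=4 [7,10)=3 [11,14)=2 [14,16)=1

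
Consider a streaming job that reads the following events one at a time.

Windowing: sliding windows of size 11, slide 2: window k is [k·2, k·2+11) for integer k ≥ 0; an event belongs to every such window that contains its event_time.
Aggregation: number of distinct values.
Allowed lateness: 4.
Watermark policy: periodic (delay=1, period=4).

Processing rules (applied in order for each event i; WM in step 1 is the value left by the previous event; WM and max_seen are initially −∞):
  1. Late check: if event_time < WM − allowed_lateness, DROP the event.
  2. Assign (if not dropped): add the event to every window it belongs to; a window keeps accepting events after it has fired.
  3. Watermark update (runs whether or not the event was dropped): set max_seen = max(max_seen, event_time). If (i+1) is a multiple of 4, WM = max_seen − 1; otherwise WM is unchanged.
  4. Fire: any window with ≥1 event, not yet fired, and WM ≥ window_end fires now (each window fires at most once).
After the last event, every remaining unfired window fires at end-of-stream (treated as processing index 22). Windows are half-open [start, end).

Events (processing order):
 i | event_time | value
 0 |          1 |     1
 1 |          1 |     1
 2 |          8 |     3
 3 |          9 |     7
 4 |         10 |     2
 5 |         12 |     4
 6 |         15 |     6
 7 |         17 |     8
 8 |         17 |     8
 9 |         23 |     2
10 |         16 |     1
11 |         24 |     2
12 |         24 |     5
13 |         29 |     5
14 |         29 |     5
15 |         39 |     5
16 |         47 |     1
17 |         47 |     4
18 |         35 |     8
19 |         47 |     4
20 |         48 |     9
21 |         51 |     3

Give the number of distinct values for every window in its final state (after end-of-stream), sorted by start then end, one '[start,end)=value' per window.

[0,11)=4 [2,13)=4 [4,15)=4 [6,17)=6 [8,19)=7 [10,21)=5 [12,23)=4 [14,25)=5 [16,27)=4 [18,29)=2 [20,31)=2 [22,33)=2 [24,35)=2 [26,37)=2 [28,39)=2 [30,41)=2 [32,43)=2 [34,45)=2 [36,47)=1 [38,49)=4 [40,51)=3 [42,53)=4 [44,55)=4 [46,57)=4 [48,59)=2 [50,61)=1

i=0 t=1 v=1: → [0,11); WM=−∞
i=1 t=1 v=1: → [0,11); WM=−∞
i=2 t=8 v=3: → [8,19),[6,17),[4,15),[2,13),[0,11); WM=−∞
i=3 t=9 v=7: → [8,19),[6,17),[4,15),[2,13),[0,11); WM=8
i=4 t=10 v=2: → [10,21),[8,19),[6,17),[4,15),[2,13),[0,11); WM=8
i=5 t=12 v=4: → [12,23),[10,21),[8,19),[6,17),[4,15),[2,13); WM=8
i=6 t=15 v=6: → [14,25),[12,23),[10,21),[8,19),[6,17); WM=8
i=7 t=17 v=8: → [16,27),[14,25),[12,23),[10,21),[8,19); WM=16; [0,11) fires=4 [2,13) fires=4 [4,15) fires=4
i=8 t=17 v=8: → [16,27),[14,25),[12,23),[10,21),[8,19); WM=16
i=9 t=23 v=2: → [22,33),[20,31),[18,29),[16,27),[14,25); WM=16
i=10 t=16 v=1: → [16,27),[14,25),[12,23),[10,21),[8,19),[6,17); WM=16
i=11 t=24 v=2: → [24,35),[22,33),[20,31),[18,29),[16,27),[14,25); WM=23; [6,17) fires=6 [8,19) fires=7 [10,21) fires=5 [12,23) fires=4
i=12 t=24 v=5: → [24,35),[22,33),[20,31),[18,29),[16,27),[14,25); WM=23
i=13 t=29 v=5: → [28,39),[26,37),[24,35),[22,33),[20,31); WM=23
i=14 t=29 v=5: → [28,39),[26,37),[24,35),[22,33),[20,31); WM=23
i=15 t=39 v=5: → [38,49),[36,47),[34,45),[32,43),[30,41); WM=38; [14,25) fires=5 [16,27) fires=4 [18,29) fires=2 [20,31) fires=2 [22,33) fires=2 [24,35) fires=2 [26,37) fires=1
i=16 t=47 v=1: → [46,57),[44,55),[42,53),[40,51),[38,49); WM=38
i=17 t=47 v=4: → [46,57),[44,55),[42,53),[40,51),[38,49); WM=38
i=18 t=35 v=8: → [34,45),[32,43),[30,41),[28,39),[26,37); WM=38
i=19 t=47 v=4: → [46,57),[44,55),[42,53),[40,51),[38,49); WM=46; [28,39) fires=2 [30,41) fires=2 [32,43) fires=2 [34,45) fires=2
i=20 t=48 v=9: → [48,59),[46,57),[44,55),[42,53),[40,51),[38,49); WM=46
i=21 t=51 v=3: → [50,61),[48,59),[46,57),[44,55),[42,53); WM=46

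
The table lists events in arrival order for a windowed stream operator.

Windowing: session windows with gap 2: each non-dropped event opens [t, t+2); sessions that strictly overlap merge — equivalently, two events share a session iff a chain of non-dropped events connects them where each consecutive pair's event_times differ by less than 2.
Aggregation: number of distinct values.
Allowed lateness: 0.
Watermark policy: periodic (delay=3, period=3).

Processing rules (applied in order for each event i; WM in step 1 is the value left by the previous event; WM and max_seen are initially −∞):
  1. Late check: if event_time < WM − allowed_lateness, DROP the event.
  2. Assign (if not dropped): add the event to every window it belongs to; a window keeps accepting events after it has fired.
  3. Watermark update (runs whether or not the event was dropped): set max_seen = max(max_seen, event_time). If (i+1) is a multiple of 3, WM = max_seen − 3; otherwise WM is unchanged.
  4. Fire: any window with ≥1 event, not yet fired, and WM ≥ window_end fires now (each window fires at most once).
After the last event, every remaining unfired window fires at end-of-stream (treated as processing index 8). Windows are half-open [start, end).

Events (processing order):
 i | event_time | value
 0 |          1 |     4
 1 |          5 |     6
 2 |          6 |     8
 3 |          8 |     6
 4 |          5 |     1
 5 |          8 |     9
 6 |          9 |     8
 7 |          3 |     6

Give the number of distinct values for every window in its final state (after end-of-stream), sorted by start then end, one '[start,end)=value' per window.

[1,3)=1 [5,8)=3 [8,11)=3

i=0 t=1 v=4: → [1,3); WM=−∞
i=1 t=5 v=6: → [5,7); WM=−∞
i=2 t=6 v=8: → [5,8); WM=3
i=3 t=8 v=6: → [8,10); WM=3
i=4 t=5 v=1: → [5,8); WM=3
i=5 t=8 v=9: → [8,10); WM=5
i=6 t=9 v=8: → [8,11); WM=5
i=7 t=3 v=6: DROP (t<5-0); WM=5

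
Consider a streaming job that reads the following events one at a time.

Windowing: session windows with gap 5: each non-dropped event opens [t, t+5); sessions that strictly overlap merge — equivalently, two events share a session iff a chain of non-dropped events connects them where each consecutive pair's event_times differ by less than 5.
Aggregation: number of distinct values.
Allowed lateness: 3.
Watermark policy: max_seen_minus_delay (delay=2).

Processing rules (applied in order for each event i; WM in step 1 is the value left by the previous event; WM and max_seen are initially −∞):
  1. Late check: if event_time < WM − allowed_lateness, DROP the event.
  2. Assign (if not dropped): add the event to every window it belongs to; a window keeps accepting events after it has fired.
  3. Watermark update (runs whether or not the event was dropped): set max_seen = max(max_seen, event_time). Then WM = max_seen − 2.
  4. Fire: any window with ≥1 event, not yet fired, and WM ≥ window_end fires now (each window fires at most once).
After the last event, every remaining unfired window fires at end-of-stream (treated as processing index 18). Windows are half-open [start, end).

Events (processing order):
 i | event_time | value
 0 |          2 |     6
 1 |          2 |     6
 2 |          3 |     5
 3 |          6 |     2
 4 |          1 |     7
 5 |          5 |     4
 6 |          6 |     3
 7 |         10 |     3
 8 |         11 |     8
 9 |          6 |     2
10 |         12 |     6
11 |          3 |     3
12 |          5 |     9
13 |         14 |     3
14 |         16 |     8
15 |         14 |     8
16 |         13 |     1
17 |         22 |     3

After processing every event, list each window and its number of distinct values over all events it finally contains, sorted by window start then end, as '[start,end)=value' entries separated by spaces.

[1,21)=8 [22,27)=1

i=0 t=2 v=6: → [2,7); WM=0
i=1 t=2 v=6: → [2,7); WM=0
i=2 t=3 v=5: → [2,8); WM=1
i=3 t=6 v=2: → [2,11); WM=4
i=4 t=1 v=7: → [1,11); WM=4
i=5 t=5 v=4: → [1,11); WM=4
i=6 t=6 v=3: → [1,11); WM=4
i=7 t=10 v=3: → [1,15); WM=8
i=8 t=11 v=8: → [1,16); WM=9
i=9 t=6 v=2: → [1,16); WM=9
i=10 t=12 v=6: → [1,17); WM=10
i=11 t=3 v=3: DROP (t<10-3); WM=10
i=12 t=5 v=9: DROP (t<10-3); WM=10
i=13 t=14 v=3: → [1,19); WM=12
i=14 t=16 v=8: → [1,21); WM=14
i=15 t=14 v=8: → [1,21); WM=14
i=16 t=13 v=1: → [1,21); WM=14
i=17 t=22 v=3: → [22,27); WM=20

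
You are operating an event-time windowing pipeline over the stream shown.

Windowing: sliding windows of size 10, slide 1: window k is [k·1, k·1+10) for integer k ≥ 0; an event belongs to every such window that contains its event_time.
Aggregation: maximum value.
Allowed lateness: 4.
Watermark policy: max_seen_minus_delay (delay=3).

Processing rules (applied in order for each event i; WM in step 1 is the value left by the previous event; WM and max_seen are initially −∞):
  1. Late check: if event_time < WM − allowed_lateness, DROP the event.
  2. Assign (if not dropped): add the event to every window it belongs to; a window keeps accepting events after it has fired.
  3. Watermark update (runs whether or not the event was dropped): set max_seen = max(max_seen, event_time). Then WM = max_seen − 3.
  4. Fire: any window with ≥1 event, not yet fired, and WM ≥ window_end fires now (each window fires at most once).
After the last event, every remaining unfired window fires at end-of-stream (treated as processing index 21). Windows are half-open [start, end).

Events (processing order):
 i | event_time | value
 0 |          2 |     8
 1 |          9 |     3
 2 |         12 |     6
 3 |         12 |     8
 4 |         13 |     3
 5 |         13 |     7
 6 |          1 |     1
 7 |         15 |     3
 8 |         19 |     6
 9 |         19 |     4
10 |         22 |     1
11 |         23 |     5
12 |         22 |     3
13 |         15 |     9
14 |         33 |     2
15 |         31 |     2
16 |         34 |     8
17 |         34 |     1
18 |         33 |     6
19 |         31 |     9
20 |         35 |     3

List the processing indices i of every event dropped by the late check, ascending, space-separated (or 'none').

6 13

i=0 t=2 v=8: → [2,12),[1,11),[0,10); WM=-1
i=1 t=9 v=3: → [9,19),[8,18),[7,17),[6,16),[5,15),[4,14),[3,13),[2,12),[1,11),[0,10); WM=6
i=2 t=12 v=6: → [12,22),[11,21),[10,20),[9,19),[8,18),[7,17),[6,16),[5,15),[4,14),[3,13); WM=9
i=3 t=12 v=8: → [12,22),[11,21),[10,20),[9,19),[8,18),[7,17),[6,16),[5,15),[4,14),[3,13); WM=9
i=4 t=13 v=3: → [13,23),[12,22),[11,21),[10,20),[9,19),[8,18),[7,17),[6,16),[5,15),[4,14); WM=10; [0,10) fires=8
i=5 t=13 v=7: → [13,23),[12,22),[11,21),[10,20),[9,19),[8,18),[7,17),[6,16),[5,15),[4,14); WM=10
i=6 t=1 v=1: DROP (t<10-4); WM=10
i=7 t=15 v=3: → [15,25),[14,24),[13,23),[12,22),[11,21),[10,20),[9,19),[8,18),[7,17),[6,16); WM=12; [1,11) fires=8 [2,12) fires=8
i=8 t=19 v=6: → [19,29),[18,28),[17,27),[16,26),[15,25),[14,24),[13,23),[12,22),[11,21),[10,20); WM=16; [3,13) fires=8 [4,14) fires=8 [5,15) fires=8 [6,16) fires=8
i=9 t=19 v=4: → [19,29),[18,28),[17,27),[16,26),[15,25),[14,24),[13,23),[12,22),[11,21),[10,20); WM=16
i=10 t=22 v=1: → [22,32),[21,31),[20,30),[19,29),[18,28),[17,27),[16,26),[15,25),[14,24),[13,23); WM=19; [7,17) fires=8 [8,18) fires=8 [9,19) fires=8
i=11 t=23 v=5: → [23,33),[22,32),[21,31),[20,30),[19,29),[18,28),[17,27),[16,26),[15,25),[14,24); WM=20; [10,20) fires=8
i=12 t=22 v=3: → [22,32),[21,31),[20,30),[19,29),[18,28),[17,27),[16,26),[15,25),[14,24),[13,23); WM=20
i=13 t=15 v=9: DROP (t<20-4); WM=20
i=14 t=33 v=2: → [33,43),[32,42),[31,41),[30,40),[29,39),[28,38),[27,37),[26,36),[25,35),[24,34); WM=30; [11,21) fires=8 [12,22) fires=8 [13,23) fires=7 [14,24) fires=6 [15,25) fires=6 [16,26) fires=6 [17,27) fires=6 [18,28) fires=6 [19,29) fires=6 [20,30) fires=5
i=15 t=31 v=2: → [31,41),[30,40),[29,39),[28,38),[27,37),[26,36),[25,35),[24,34),[23,33),[22,32); WM=30
i=16 t=34 v=8: → [34,44),[33,43),[32,42),[31,41),[30,40),[29,39),[28,38),[27,37),[26,36),[25,35); WM=31; [21,31) fires=5
i=17 t=34 v=1: → [34,44),[33,43),[32,42),[31,41),[30,40),[29,39),[28,38),[27,37),[26,36),[25,35); WM=31
i=18 t=33 v=6: → [33,43),[32,42),[31,41),[30,40),[29,39),[28,38),[27,37),[26,36),[25,35),[24,34); WM=31
i=19 t=31 v=9: → [31,41),[30,40),[29,39),[28,38),[27,37),[26,36),[25,35),[24,34),[23,33),[22,32); WM=31
i=20 t=35 v=3: → [35,45),[34,44),[33,43),[32,42),[31,41),[30,40),[29,39),[28,38),[27,37),[26,36); WM=32; [22,32) fires=9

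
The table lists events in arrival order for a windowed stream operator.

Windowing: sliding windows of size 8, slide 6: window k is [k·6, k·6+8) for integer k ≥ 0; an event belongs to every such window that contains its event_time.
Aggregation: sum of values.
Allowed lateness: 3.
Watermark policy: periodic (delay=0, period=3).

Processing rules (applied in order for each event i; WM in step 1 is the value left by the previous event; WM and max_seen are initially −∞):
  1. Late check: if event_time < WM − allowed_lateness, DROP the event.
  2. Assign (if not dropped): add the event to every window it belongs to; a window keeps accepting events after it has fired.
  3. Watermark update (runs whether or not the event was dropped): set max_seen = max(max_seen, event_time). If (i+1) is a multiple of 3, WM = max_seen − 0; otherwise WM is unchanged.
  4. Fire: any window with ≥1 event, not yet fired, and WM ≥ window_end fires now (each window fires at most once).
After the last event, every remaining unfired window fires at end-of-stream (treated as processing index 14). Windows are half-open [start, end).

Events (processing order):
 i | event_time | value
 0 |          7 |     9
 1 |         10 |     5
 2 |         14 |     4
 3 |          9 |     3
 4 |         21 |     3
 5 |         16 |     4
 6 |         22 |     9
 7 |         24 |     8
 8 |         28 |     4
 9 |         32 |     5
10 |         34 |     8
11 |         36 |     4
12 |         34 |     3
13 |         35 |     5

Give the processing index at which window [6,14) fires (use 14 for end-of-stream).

i=0 t=7 v=9: → [6,14),[0,8); WM=−∞
i=1 t=10 v=5: → [6,14); WM=−∞
i=2 t=14 v=4: → [12,20); WM=14; [0,8) fires=9 [6,14) fires=14
i=3 t=9 v=3: DROP (t<14-3); WM=14
i=4 t=21 v=3: → [18,26); WM=14
i=5 t=16 v=4: → [12,20); WM=21; [12,20) fires=8
i=6 t=22 v=9: → [18,26); WM=21
i=7 t=24 v=8: → [24,32),[18,26); WM=21
i=8 t=28 v=4: → [24,32); WM=28; [18,26) fires=20
i=9 t=32 v=5: → [30,38); WM=28
i=10 t=34 v=8: → [30,38); WM=28
i=11 t=36 v=4: → [36,44),[30,38); WM=36; [24,32) fires=12
i=12 t=34 v=3: → [30,38); WM=36
i=13 t=35 v=5: → [30,38); WM=36

2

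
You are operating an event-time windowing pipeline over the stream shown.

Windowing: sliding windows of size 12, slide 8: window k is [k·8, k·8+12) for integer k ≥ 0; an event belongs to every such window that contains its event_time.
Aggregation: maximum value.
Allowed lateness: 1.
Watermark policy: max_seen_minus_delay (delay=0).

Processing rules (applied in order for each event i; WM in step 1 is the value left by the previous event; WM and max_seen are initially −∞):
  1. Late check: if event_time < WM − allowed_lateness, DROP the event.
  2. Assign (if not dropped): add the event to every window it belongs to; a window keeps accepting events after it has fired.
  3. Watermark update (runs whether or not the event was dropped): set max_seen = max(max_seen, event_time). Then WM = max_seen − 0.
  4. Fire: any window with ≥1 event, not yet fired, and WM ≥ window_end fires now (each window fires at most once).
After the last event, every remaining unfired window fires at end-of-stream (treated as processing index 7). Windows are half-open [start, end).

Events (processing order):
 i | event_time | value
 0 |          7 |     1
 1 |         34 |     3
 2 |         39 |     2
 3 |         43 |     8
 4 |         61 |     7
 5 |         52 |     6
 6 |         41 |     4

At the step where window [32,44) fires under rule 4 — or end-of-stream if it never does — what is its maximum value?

8

i=0 t=7 v=1: → [0,12); WM=7
i=1 t=34 v=3: → [32,44),[24,36); WM=34; [0,12) fires=1
i=2 t=39 v=2: → [32,44); WM=39; [24,36) fires=3
i=3 t=43 v=8: → [40,52),[32,44); WM=43
i=4 t=61 v=7: → [56,68); WM=61; [32,44) fires=8 [40,52) fires=8
i=5 t=52 v=6: DROP (t<61-1); WM=61
i=6 t=41 v=4: DROP (t<61-1); WM=61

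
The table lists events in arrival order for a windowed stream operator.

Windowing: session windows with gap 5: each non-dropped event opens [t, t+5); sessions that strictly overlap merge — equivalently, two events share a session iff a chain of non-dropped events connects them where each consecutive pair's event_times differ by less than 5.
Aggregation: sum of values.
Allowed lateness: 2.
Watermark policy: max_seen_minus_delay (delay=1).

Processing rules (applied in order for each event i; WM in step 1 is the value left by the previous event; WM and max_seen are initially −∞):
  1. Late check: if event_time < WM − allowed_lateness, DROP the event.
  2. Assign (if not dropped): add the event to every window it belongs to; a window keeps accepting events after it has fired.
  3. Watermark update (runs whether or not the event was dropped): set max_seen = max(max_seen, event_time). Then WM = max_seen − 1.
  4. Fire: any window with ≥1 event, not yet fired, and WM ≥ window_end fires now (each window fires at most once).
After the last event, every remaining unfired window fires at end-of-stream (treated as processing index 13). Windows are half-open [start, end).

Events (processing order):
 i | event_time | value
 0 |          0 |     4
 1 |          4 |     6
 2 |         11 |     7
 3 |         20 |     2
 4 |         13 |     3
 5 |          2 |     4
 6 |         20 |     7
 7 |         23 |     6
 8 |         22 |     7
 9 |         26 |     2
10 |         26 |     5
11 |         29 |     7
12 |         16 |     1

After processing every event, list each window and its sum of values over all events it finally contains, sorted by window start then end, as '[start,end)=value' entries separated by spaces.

[0,9)=10 [11,16)=7 [20,34)=36

i=0 t=0 v=4: → [0,5); WM=-1
i=1 t=4 v=6: → [0,9); WM=3
i=2 t=11 v=7: → [11,16); WM=10
i=3 t=20 v=2: → [20,25); WM=19
i=4 t=13 v=3: DROP (t<19-2); WM=19
i=5 t=2 v=4: DROP (t<19-2); WM=19
i=6 t=20 v=7: → [20,25); WM=19
i=7 t=23 v=6: → [20,28); WM=22
i=8 t=22 v=7: → [20,28); WM=22
i=9 t=26 v=2: → [20,31); WM=25
i=10 t=26 v=5: → [20,31); WM=25
i=11 t=29 v=7: → [20,34); WM=28
i=12 t=16 v=1: DROP (t<28-2); WM=28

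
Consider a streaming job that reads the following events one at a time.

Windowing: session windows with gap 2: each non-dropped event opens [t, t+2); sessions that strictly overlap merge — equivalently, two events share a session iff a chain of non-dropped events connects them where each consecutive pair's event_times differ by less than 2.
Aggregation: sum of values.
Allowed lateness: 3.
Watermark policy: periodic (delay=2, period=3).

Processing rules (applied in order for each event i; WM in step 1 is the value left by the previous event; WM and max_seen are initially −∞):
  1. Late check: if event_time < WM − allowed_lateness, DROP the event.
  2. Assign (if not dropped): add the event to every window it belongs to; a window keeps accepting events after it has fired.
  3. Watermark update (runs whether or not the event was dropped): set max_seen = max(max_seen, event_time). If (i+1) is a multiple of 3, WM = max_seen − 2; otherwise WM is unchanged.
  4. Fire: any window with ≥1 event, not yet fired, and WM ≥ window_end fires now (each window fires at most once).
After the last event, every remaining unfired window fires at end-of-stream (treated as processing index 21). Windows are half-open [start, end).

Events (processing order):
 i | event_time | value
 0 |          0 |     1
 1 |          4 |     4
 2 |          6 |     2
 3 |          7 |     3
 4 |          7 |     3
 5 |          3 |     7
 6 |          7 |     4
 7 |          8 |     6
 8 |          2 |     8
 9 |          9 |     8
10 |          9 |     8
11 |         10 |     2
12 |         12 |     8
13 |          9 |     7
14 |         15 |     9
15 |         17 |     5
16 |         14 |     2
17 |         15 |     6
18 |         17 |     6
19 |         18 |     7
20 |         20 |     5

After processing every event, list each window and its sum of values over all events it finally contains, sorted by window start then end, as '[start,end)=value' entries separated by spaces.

i=0 t=0 v=1: → [0,2); WM=−∞
i=1 t=4 v=4: → [4,6); WM=−∞
i=2 t=6 v=2: → [6,8); WM=4
i=3 t=7 v=3: → [6,9); WM=4
i=4 t=7 v=3: → [6,9); WM=4
i=5 t=3 v=7: → [3,6); WM=5
i=6 t=7 v=4: → [6,9); WM=5
i=7 t=8 v=6: → [6,10); WM=5
i=8 t=2 v=8: → [2,6); WM=6
i=9 t=9 v=8: → [6,11); WM=6
i=10 t=9 v=8: → [6,11); WM=6
i=11 t=10 v=2: → [6,12); WM=8
i=12 t=12 v=8: → [12,14); WM=8
i=13 t=9 v=7: → [6,12); WM=8
i=14 t=15 v=9: → [15,17); WM=13
i=15 t=17 v=5: → [17,19); WM=13
i=16 t=14 v=2: → [14,17); WM=13
i=17 t=15 v=6: → [14,17); WM=15
i=18 t=17 v=6: → [17,19); WM=15
i=19 t=18 v=7: → [17,20); WM=15
i=20 t=20 v=5: → [20,22); WM=18

[0,2)=1 [2,6)=19 [6,12)=43 [12,14)=8 [14,17)=17 [17,20)=18 [20,22)=5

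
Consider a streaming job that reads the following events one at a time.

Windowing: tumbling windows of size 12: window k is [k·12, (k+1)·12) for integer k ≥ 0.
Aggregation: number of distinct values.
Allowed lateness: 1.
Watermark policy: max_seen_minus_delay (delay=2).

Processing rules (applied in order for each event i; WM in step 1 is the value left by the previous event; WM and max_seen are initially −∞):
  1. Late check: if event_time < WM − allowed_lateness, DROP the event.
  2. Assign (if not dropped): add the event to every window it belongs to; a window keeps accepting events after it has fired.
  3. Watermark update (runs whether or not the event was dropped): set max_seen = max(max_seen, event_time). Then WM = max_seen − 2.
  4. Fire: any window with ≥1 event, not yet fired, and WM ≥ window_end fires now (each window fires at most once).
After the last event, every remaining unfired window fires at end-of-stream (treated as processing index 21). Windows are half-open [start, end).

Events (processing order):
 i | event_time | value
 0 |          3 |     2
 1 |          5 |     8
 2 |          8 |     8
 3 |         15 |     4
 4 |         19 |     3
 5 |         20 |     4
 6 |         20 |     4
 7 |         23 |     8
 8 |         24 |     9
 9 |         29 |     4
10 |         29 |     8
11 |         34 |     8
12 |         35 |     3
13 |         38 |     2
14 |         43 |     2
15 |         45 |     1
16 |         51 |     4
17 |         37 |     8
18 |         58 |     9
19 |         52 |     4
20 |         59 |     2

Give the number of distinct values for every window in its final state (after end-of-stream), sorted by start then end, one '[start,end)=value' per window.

[0,12)=2 [12,24)=3 [24,36)=4 [36,48)=2 [48,60)=3

i=0 t=3 v=2: → [0,12); WM=1
i=1 t=5 v=8: → [0,12); WM=3
i=2 t=8 v=8: → [0,12); WM=6
i=3 t=15 v=4: → [12,24); WM=13; [0,12) fires=2
i=4 t=19 v=3: → [12,24); WM=17
i=5 t=20 v=4: → [12,24); WM=18
i=6 t=20 v=4: → [12,24); WM=18
i=7 t=23 v=8: → [12,24); WM=21
i=8 t=24 v=9: → [24,36); WM=22
i=9 t=29 v=4: → [24,36); WM=27; [12,24) fires=3
i=10 t=29 v=8: → [24,36); WM=27
i=11 t=34 v=8: → [24,36); WM=32
i=12 t=35 v=3: → [24,36); WM=33
i=13 t=38 v=2: → [36,48); WM=36; [24,36) fires=4
i=14 t=43 v=2: → [36,48); WM=41
i=15 t=45 v=1: → [36,48); WM=43
i=16 t=51 v=4: → [48,60); WM=49; [36,48) fires=2
i=17 t=37 v=8: DROP (t<49-1); WM=49
i=18 t=58 v=9: → [48,60); WM=56
i=19 t=52 v=4: DROP (t<56-1); WM=56
i=20 t=59 v=2: → [48,60); WM=57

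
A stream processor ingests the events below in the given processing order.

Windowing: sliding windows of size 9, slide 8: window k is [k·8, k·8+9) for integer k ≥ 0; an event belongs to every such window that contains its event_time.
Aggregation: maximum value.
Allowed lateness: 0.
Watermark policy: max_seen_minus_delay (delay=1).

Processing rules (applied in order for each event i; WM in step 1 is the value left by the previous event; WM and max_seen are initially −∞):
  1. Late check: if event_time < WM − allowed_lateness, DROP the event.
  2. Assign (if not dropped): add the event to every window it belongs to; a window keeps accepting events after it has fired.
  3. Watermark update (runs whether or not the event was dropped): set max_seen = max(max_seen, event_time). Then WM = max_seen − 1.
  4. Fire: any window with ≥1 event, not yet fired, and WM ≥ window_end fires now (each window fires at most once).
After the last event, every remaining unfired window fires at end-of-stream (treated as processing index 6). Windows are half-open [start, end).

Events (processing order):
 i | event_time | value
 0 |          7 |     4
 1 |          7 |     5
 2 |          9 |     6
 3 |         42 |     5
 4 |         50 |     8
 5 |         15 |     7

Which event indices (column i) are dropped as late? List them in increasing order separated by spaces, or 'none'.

5

i=0 t=7 v=4: → [0,9); WM=6
i=1 t=7 v=5: → [0,9); WM=6
i=2 t=9 v=6: → [8,17); WM=8
i=3 t=42 v=5: → [40,49); WM=41; [0,9) fires=5 [8,17) fires=6
i=4 t=50 v=8: → [48,57); WM=49; [40,49) fires=5
i=5 t=15 v=7: DROP (t<49-0); WM=49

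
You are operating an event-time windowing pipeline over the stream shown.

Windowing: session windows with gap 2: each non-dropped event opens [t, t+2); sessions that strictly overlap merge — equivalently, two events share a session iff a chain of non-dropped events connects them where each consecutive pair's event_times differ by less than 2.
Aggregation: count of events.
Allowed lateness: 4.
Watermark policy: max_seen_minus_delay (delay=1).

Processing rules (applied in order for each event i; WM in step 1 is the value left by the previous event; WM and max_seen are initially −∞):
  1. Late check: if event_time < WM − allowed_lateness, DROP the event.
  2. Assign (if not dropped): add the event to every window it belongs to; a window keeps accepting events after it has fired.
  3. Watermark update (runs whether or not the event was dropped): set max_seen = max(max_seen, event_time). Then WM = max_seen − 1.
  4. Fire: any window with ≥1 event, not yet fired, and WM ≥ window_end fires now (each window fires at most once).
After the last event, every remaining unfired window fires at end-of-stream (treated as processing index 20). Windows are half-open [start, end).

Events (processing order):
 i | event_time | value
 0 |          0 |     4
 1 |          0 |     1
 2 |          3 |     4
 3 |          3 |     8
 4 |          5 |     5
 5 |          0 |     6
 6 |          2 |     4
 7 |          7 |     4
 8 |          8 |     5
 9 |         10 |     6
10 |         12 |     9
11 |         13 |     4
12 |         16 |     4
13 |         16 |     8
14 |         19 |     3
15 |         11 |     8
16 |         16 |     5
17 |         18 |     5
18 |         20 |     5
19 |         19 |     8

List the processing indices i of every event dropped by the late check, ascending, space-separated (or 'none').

15

i=0 t=0 v=4: → [0,2); WM=-1
i=1 t=0 v=1: → [0,2); WM=-1
i=2 t=3 v=4: → [3,5); WM=2
i=3 t=3 v=8: → [3,5); WM=2
i=4 t=5 v=5: → [5,7); WM=4
i=5 t=0 v=6: → [0,2); WM=4
i=6 t=2 v=4: → [2,5); WM=4
i=7 t=7 v=4: → [7,9); WM=6
i=8 t=8 v=5: → [7,10); WM=7
i=9 t=10 v=6: → [10,12); WM=9
i=10 t=12 v=9: → [12,14); WM=11
i=11 t=13 v=4: → [12,15); WM=12
i=12 t=16 v=4: → [16,18); WM=15
i=13 t=16 v=8: → [16,18); WM=15
i=14 t=19 v=3: → [19,21); WM=18
i=15 t=11 v=8: DROP (t<18-4); WM=18
i=16 t=16 v=5: → [16,18); WM=18
i=17 t=18 v=5: → [18,21); WM=18
i=18 t=20 v=5: → [18,22); WM=19
i=19 t=19 v=8: → [18,22); WM=19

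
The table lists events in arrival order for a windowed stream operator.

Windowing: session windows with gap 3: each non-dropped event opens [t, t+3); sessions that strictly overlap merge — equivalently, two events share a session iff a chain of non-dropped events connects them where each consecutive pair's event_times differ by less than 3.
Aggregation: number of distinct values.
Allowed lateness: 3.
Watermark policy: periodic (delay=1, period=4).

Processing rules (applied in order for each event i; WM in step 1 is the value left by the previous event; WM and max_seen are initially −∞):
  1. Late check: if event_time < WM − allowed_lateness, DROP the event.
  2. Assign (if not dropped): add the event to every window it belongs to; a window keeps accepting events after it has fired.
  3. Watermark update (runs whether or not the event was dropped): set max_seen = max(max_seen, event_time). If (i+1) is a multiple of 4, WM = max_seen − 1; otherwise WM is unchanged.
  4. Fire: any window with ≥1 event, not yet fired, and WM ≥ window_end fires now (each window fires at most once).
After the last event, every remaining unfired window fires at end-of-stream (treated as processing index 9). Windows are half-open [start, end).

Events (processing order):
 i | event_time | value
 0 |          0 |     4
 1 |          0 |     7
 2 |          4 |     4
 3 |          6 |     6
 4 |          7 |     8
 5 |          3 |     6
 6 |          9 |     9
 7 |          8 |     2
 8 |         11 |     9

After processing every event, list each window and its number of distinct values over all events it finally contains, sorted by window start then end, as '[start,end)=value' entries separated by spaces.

[0,3)=2 [3,14)=5

i=0 t=0 v=4: → [0,3); WM=−∞
i=1 t=0 v=7: → [0,3); WM=−∞
i=2 t=4 v=4: → [4,7); WM=−∞
i=3 t=6 v=6: → [4,9); WM=5
i=4 t=7 v=8: → [4,10); WM=5
i=5 t=3 v=6: → [3,10); WM=5
i=6 t=9 v=9: → [3,12); WM=5
i=7 t=8 v=2: → [3,12); WM=8
i=8 t=11 v=9: → [3,14); WM=8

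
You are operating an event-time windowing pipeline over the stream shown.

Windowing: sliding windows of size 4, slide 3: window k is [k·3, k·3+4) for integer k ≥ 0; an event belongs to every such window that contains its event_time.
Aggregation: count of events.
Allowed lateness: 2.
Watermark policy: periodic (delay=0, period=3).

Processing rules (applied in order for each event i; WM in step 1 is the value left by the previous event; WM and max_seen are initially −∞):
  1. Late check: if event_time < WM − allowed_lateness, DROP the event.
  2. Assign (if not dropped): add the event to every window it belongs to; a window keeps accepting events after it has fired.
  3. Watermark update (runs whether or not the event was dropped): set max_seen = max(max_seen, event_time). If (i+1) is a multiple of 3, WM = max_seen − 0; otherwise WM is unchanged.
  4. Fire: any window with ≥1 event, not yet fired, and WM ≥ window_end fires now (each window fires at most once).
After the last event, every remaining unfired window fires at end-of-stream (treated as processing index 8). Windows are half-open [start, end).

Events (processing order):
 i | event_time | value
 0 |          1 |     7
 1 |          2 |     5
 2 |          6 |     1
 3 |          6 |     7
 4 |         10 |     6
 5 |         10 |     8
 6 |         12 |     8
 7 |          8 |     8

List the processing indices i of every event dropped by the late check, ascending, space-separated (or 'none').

none

i=0 t=1 v=7: → [0,4); WM=−∞
i=1 t=2 v=5: → [0,4); WM=−∞
i=2 t=6 v=1: → [6,10),[3,7); WM=6; [0,4) fires=2
i=3 t=6 v=7: → [6,10),[3,7); WM=6
i=4 t=10 v=6: → [9,13); WM=6
i=5 t=10 v=8: → [9,13); WM=10; [3,7) fires=2 [6,10) fires=2
i=6 t=12 v=8: → [12,16),[9,13); WM=10
i=7 t=8 v=8: → [6,10); WM=10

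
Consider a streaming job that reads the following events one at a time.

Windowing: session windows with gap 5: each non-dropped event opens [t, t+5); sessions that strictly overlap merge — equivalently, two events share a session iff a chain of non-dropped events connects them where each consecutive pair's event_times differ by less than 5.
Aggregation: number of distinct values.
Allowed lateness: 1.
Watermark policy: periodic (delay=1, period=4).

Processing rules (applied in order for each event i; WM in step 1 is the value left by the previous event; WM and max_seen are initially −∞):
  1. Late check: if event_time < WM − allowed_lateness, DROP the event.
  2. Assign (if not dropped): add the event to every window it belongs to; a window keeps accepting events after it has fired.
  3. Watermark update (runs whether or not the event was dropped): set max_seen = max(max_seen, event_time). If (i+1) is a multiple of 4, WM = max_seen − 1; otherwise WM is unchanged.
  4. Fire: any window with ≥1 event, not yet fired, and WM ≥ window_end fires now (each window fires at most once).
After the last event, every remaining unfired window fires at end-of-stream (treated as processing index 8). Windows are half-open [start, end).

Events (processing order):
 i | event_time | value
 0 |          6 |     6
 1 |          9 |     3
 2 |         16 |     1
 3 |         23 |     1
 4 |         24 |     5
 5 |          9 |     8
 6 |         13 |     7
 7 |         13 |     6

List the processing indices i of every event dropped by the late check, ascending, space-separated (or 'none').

i=0 t=6 v=6: → [6,11); WM=−∞
i=1 t=9 v=3: → [6,14); WM=−∞
i=2 t=16 v=1: → [16,21); WM=−∞
i=3 t=23 v=1: → [23,28); WM=22
i=4 t=24 v=5: → [23,29); WM=22
i=5 t=9 v=8: DROP (t<22-1); WM=22
i=6 t=13 v=7: DROP (t<22-1); WM=22
i=7 t=13 v=6: DROP (t<22-1); WM=23

5 6 7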